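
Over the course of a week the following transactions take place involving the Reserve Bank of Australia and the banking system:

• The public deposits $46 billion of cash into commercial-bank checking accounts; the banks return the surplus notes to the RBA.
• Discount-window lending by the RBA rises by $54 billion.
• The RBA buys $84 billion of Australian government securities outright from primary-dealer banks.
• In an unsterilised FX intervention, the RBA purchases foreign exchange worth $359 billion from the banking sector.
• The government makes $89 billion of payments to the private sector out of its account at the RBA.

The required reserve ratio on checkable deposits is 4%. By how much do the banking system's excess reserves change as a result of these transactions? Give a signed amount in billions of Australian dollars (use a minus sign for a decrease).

+$626.6 billion

Currency deposit $46 billion: reserves +$46B, deposits +$46B.
Discount-window loan $54 billion: reserves +$54B, deposits 0.
OMO purchase (from banks) $84 billion: reserves +$84B, deposits 0.
FX purchase $359 billion: reserves +$359B, deposits 0.
Government spending $89 billion: reserves +$89B, deposits +$89B.
Totals: Δreserves = +$632B, Δdeposits = +$135B.
Δrequired reserves = 4% × +$135B = +$5.4B.
Δexcess reserves = Δreserves − Δrequired = +$632B − (+$5.4B) = +$626.6 billion.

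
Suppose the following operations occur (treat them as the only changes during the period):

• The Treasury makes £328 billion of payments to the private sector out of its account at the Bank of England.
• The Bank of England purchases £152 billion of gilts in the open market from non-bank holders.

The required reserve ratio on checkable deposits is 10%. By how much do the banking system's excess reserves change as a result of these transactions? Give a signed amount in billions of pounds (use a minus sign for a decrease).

Government spending £328 billion: reserves +£328B, deposits +£328B.
Asset purchase (from non-banks) £152 billion: reserves +£152B, deposits +£152B.
Totals: Δreserves = +£480B, Δdeposits = +£480B.
Δrequired reserves = 10% × +£480B = +£48B.
Δexcess reserves = Δreserves − Δrequired = +£480B − (+£48B) = +£432 billion.

+£432 billion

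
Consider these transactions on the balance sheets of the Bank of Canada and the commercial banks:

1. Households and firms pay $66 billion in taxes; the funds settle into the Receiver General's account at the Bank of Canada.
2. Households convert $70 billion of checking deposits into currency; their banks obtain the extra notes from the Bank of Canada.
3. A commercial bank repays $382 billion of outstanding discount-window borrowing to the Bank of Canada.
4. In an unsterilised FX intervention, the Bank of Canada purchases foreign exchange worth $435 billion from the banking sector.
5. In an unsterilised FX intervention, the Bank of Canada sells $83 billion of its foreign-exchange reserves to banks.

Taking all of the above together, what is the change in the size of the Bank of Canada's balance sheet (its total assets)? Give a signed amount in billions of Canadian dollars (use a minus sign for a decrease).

Bank of Canada balance sheet:
  Assets:      Loans to banks −$382B, Foreign assets +$352B
  Liabilities: Bank reserves −$166B, Currency in circulation +$70B, Government deposits +$66B
Change in total Bank of Canada assets = -$30 billion.

-$30 billion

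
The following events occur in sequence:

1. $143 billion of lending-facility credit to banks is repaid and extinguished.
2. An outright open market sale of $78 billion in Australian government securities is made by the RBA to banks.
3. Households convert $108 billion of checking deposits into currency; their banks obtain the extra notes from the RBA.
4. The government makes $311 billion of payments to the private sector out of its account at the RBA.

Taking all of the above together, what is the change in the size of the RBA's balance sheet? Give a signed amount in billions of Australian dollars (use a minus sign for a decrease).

RBA balance sheet:
  Assets:      Securities −$78B, Loans to banks −$143B
  Liabilities: Bank reserves −$18B, Currency in circulation +$108B, Government deposits −$311B
Change in total RBA assets = -$221 billion.

-$221 billion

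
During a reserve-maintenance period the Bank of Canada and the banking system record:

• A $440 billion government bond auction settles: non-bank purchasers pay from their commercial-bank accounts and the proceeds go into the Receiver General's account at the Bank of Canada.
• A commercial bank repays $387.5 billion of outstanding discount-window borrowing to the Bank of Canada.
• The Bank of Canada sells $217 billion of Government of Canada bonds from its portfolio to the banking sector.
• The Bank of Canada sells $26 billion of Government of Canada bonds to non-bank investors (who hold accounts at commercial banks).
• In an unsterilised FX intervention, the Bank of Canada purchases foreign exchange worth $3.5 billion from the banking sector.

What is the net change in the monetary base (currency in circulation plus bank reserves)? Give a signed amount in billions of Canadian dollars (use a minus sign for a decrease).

-$1067 billion

Bank of Canada balance sheet:
  Assets:      Securities −$243B, Loans to banks −$387.5B, Foreign assets +$3.5B
  Liabilities: Bank reserves −$1067B, Government deposits +$440B
Monetary base = currency + reserves: 0 + (−$1067B) = -$1067 billion.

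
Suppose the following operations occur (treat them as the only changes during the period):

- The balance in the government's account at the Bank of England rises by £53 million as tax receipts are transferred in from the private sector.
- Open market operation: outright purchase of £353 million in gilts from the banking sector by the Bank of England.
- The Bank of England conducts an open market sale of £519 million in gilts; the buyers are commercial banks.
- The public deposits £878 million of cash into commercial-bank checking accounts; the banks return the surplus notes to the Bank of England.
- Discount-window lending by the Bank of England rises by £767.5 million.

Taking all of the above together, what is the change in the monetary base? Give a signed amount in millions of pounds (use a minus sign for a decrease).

+£548.5 million

Government account inflow £53 million: reserves shift to a non-base liability → −£53M.
OMO purchase (from banks) £353 million: Bank of England balance sheet expands → +£353M.
OMO sale (to banks) £519 million: Bank of England balance sheet contracts → −£519M.
Currency deposit £878 million: just a shift between currency and reserves — both are base money → 0.
Discount-window loan £767.5 million: Bank of England balance sheet expands → +£767.5M.
Net: −53 + 353 − 519 + 0 + 767.5 = +£548.5 million.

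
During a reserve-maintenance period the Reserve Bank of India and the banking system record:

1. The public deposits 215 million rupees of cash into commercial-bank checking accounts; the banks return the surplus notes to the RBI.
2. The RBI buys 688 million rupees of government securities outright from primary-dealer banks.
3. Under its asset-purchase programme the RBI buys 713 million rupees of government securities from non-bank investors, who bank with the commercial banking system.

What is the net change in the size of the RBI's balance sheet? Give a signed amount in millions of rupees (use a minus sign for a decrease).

+1401 million

RBI balance sheet:
  Assets:      Securities +1401M
  Liabilities: Bank reserves +1616M, Currency in circulation −215M
Commercial banking system:
  Assets:      Reserves at CB +1616M, Securities −688M
  Liabilities: Checkable deposits +928M
Change in total RBI assets = +1401 million.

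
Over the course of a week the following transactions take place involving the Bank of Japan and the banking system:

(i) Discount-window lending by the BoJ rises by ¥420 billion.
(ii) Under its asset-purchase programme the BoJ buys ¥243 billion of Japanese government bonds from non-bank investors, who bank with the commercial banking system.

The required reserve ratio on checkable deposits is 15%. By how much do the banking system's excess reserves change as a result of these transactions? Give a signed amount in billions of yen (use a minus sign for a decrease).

+¥626.55 billion

Discount-window loan ¥420 billion: reserves +¥420B, deposits 0.
Asset purchase (from non-banks) ¥243 billion: reserves +¥243B, deposits +¥243B.
Totals: Δreserves = +¥663B, Δdeposits = +¥243B.
Δrequired reserves = 15% × +¥243B = +¥36.45B.
Δexcess reserves = Δreserves − Δrequired = +¥663B − (+¥36.45B) = +¥626.55 billion.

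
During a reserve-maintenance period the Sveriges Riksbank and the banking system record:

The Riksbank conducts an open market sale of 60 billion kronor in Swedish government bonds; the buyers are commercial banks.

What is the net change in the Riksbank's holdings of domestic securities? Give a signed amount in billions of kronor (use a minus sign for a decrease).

-60 billion

Riksbank balance sheet:
  Assets:      Securities −60B
  Liabilities: Bank reserves −60B
So the change in the Riksbank's holdings of domestic securities is -60 billion.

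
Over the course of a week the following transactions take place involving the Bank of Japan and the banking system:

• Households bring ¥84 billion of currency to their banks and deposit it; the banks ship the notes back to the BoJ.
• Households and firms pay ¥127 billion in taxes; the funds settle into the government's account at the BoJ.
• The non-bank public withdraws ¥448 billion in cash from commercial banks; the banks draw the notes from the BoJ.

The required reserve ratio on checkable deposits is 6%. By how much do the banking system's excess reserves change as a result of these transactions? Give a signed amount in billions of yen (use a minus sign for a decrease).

-¥461.54 billion

Currency deposit ¥84 billion: reserves +¥84B, deposits +¥84B.
Government account inflow ¥127 billion: reserves −¥127B, deposits −¥127B.
Currency withdrawal ¥448 billion: reserves −¥448B, deposits −¥448B.
Totals: Δreserves = −¥491B, Δdeposits = −¥491B.
Δrequired reserves = 6% × −¥491B = −¥29.46B.
Δexcess reserves = Δreserves − Δrequired = −¥491B − (−¥29.46B) = -¥461.54 billion.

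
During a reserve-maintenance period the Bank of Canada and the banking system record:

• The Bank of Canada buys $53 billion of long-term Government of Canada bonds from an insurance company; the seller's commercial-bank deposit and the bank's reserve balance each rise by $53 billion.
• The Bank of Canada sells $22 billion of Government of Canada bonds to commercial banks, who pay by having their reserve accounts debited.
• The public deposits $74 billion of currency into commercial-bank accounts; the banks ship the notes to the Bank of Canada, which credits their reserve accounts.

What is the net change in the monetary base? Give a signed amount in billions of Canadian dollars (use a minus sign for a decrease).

+$31 billion

Asset purchase (from non-banks) $53 billion: Bank of Canada balance sheet expands → +$53B.
OMO sale (to banks) $22 billion: Bank of Canada balance sheet contracts → −$22B.
Currency deposit $74 billion: just a shift between currency and reserves — both are base money → 0.
Net: 53 − 22 + 0 = +$31 billion.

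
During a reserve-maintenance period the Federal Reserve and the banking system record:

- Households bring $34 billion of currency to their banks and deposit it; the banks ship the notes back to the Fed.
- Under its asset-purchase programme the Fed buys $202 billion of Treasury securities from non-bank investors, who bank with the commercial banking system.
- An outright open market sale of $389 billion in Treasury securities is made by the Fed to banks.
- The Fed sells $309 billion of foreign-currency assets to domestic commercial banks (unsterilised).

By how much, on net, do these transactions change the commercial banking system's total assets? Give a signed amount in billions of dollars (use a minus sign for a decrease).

+$236 billion

Currency deposit $34 billion: bank balance sheets expand → +$34B.
Asset purchase (from non-banks) $202 billion: bank balance sheets expand → +$202B.
OMO sale (to banks) $389 billion: just an asset swap on bank balance sheets → 0.
FX sale $309 billion: just an asset swap on bank balance sheets → 0.
Net: 34 + 202 + 0 + 0 = +$236 billion.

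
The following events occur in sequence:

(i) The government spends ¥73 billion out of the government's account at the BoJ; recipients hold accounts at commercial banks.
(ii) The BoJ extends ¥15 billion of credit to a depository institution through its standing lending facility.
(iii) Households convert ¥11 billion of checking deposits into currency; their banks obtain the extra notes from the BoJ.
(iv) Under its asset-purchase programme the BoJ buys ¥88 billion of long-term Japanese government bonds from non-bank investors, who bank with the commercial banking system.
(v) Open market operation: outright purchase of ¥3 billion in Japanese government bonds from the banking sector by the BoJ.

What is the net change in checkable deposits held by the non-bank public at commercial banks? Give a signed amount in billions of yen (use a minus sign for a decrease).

+¥150 billion

BoJ balance sheet:
  Assets:      Securities +¥91B, Loans to banks +¥15B
  Liabilities: Bank reserves +¥168B, Currency in circulation +¥11B, Government deposits −¥73B
Commercial banking system:
  Assets:      Reserves at CB +¥168B, Securities −¥3B
  Liabilities: Checkable deposits +¥150B, Borrowings from CB +¥15B
So the change in checkable deposits held by the non-bank public at commercial banks is +¥150 billion.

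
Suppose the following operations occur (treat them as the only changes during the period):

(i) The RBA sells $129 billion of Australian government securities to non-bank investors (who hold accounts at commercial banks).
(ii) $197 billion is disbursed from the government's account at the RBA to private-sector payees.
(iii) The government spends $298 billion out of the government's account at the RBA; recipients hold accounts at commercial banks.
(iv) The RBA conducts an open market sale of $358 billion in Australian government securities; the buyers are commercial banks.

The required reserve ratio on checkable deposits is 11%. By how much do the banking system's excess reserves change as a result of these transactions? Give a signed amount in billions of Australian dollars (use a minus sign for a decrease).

-$32.26 billion

Asset sale (to non-banks) $129 billion: reserves −$129B, deposits −$129B.
Government spending $197 billion: reserves +$197B, deposits +$197B.
Government spending $298 billion: reserves +$298B, deposits +$298B.
OMO sale (to banks) $358 billion: reserves −$358B, deposits 0.
Totals: Δreserves = +$8B, Δdeposits = +$366B.
Δrequired reserves = 11% × +$366B = +$40.26B.
Δexcess reserves = Δreserves − Δrequired = +$8B − (+$40.26B) = -$32.26 billion.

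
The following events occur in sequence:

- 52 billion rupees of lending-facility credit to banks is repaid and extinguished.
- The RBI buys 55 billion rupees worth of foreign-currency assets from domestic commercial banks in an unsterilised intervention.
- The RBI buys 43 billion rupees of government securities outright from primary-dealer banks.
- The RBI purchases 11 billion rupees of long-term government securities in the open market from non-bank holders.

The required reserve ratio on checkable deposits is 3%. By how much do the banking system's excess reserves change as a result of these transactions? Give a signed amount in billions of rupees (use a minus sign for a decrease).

Discount-window repayment 52 billion rupees: reserves −52B, deposits 0.
FX purchase 55 billion rupees: reserves +55B, deposits 0.
OMO purchase (from banks) 43 billion rupees: reserves +43B, deposits 0.
Asset purchase (from non-banks) 11 billion rupees: reserves +11B, deposits +11B.
Totals: Δreserves = +57B, Δdeposits = +11B.
Δrequired reserves = 3% × +11B = +0.33B.
Δexcess reserves = Δreserves − Δrequired = +57B − (+0.33B) = +56.67 billion.

+56.67 billion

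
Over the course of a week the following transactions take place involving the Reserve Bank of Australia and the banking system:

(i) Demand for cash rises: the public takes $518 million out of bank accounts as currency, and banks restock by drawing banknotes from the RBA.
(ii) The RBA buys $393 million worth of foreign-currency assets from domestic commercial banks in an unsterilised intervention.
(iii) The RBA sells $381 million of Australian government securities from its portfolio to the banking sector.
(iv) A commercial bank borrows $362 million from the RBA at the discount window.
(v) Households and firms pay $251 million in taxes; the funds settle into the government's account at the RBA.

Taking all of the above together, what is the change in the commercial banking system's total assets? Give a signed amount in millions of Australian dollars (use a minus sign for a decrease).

Currency withdrawal $518 million: bank balance sheets shrink → −$518M.
FX purchase $393 million: just an asset swap on bank balance sheets → 0.
OMO sale (to banks) $381 million: just an asset swap on bank balance sheets → 0.
Discount-window loan $362 million: bank balance sheets expand → +$362M.
Government account inflow $251 million: bank balance sheets shrink → −$251M.
Net: −518 + 0 + 0 + 362 − 251 = -$407 million.

-$407 million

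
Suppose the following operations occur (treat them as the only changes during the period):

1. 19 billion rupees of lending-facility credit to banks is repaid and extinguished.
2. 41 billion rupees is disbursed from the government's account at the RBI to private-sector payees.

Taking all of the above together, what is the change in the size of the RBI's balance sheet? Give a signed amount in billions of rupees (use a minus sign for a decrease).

Discount-window repayment 19 billion rupees: an RBI asset is shed → −19B.
Government spending 41 billion rupees: only the composition of liabilities changes → 0.
Net: −19 + 0 = -19 billion.

-19 billion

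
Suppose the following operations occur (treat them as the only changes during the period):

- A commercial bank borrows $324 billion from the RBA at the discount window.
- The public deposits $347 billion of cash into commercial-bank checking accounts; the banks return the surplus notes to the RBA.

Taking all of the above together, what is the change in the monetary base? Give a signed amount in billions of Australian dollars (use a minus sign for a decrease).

+$324 billion

Discount-window loan $324 billion: RBA balance sheet expands → +$324B.
Currency deposit $347 billion: just a shift between currency and reserves — both are base money → 0.
Net: 324 + 0 = +$324 billion.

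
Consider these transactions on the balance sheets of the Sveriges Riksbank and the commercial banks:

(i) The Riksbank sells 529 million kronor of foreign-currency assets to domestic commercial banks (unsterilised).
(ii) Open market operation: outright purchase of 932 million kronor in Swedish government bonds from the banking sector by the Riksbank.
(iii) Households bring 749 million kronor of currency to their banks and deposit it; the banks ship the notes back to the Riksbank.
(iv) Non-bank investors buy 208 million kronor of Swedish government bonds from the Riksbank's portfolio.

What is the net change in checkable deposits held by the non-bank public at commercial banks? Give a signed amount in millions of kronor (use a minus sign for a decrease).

+541 million

FX sale 529 million kronor: the counterparty is a bank, so public deposits are unchanged → 0.
OMO purchase (from banks) 932 million kronor: the counterparty is a bank, so public deposits are unchanged → 0.
Currency deposit 749 million kronor: non-bank counterparties' bank balances rise → +749M.
Asset sale (to non-banks) 208 million kronor: non-bank counterparties' bank balances fall → −208M.
Net: 0 + 0 + 749 − 208 = +541 million.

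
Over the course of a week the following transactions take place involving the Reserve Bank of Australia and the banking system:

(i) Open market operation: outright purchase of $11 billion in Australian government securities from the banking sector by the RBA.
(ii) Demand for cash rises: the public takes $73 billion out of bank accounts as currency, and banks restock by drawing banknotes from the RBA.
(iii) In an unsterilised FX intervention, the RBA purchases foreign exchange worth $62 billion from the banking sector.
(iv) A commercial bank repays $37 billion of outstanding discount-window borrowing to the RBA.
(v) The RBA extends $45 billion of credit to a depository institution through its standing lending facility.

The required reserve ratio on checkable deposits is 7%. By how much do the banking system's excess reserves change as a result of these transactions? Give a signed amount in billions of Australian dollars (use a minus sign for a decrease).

OMO purchase (from banks) $11 billion: reserves +$11B, deposits 0.
Currency withdrawal $73 billion: reserves −$73B, deposits −$73B.
FX purchase $62 billion: reserves +$62B, deposits 0.
Discount-window repayment $37 billion: reserves −$37B, deposits 0.
Discount-window loan $45 billion: reserves +$45B, deposits 0.
Totals: Δreserves = +$8B, Δdeposits = −$73B.
Δrequired reserves = 7% × −$73B = −$5.11B.
Δexcess reserves = Δreserves − Δrequired = +$8B − (−$5.11B) = +$13.11 billion.

+$13.11 billion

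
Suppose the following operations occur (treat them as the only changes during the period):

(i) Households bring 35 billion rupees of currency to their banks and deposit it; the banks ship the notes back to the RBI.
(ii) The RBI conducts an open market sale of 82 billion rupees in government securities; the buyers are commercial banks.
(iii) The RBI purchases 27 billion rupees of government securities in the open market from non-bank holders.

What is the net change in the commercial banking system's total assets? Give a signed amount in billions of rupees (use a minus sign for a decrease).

+62 billion

RBI balance sheet:
  Assets:      Securities −55B
  Liabilities: Bank reserves −20B, Currency in circulation −35B
Commercial banking system:
  Assets:      Reserves at CB −20B, Securities +82B
  Liabilities: Checkable deposits +62B
Change in total bank assets = +62 billion.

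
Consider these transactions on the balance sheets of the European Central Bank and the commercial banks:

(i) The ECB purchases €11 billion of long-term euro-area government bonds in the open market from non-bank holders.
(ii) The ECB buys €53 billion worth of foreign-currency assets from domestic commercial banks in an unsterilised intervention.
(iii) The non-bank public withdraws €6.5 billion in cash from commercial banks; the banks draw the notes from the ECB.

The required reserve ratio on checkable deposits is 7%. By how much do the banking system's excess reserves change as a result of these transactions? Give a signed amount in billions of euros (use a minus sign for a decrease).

+€57.185 billion

Asset purchase (from non-banks) €11 billion: reserves +€11B, deposits +€11B.
FX purchase €53 billion: reserves +€53B, deposits 0.
Currency withdrawal €6.5 billion: reserves −€6.5B, deposits −€6.5B.
Totals: Δreserves = +€57.5B, Δdeposits = +€4.5B.
Δrequired reserves = 7% × +€4.5B = +€0.315B.
Δexcess reserves = Δreserves − Δrequired = +€57.5B − (+€0.315B) = +€57.185 billion.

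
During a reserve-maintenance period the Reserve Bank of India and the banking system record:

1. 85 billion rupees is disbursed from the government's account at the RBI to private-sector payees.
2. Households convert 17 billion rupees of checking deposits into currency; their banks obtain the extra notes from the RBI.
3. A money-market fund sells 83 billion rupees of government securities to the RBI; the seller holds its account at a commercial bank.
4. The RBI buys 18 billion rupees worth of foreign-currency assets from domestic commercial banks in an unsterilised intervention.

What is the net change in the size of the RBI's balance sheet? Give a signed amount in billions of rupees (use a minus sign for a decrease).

+101 billion

RBI balance sheet:
  Assets:      Securities +83B, Foreign assets +18B
  Liabilities: Bank reserves +169B, Currency in circulation +17B, Government deposits −85B
Change in total RBI assets = +101 billion.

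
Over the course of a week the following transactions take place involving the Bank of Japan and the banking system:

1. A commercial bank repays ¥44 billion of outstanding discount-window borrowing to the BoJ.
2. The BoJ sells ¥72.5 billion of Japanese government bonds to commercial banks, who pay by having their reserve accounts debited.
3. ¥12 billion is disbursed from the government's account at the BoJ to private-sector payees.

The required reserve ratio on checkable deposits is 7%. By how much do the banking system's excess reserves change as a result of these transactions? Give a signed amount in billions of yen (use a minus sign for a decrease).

-¥105.34 billion

Discount-window repayment ¥44 billion: reserves −¥44B, deposits 0.
OMO sale (to banks) ¥72.5 billion: reserves −¥72.5B, deposits 0.
Government spending ¥12 billion: reserves +¥12B, deposits +¥12B.
Totals: Δreserves = −¥104.5B, Δdeposits = +¥12B.
Δrequired reserves = 7% × +¥12B = +¥0.84B.
Δexcess reserves = Δreserves − Δrequired = −¥104.5B − (+¥0.84B) = -¥105.34 billion.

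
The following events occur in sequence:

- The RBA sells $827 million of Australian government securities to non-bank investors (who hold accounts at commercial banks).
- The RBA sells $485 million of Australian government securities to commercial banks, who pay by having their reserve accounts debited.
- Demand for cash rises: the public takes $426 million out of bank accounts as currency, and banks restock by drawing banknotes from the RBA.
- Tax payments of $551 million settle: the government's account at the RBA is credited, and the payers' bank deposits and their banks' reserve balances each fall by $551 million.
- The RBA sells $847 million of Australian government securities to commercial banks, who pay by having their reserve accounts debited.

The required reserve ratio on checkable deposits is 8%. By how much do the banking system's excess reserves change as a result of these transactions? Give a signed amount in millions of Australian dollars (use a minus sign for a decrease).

Asset sale (to non-banks) $827 million: reserves −$827M, deposits −$827M.
OMO sale (to banks) $485 million: reserves −$485M, deposits 0.
Currency withdrawal $426 million: reserves −$426M, deposits −$426M.
Government account inflow $551 million: reserves −$551M, deposits −$551M.
OMO sale (to banks) $847 million: reserves −$847M, deposits 0.
Totals: Δreserves = −$3136M, Δdeposits = −$1804M.
Δrequired reserves = 8% × −$1804M = −$144.32M.
Δexcess reserves = Δreserves − Δrequired = −$3136M − (−$144.32M) = -$2991.68 million.

-$2991.68 million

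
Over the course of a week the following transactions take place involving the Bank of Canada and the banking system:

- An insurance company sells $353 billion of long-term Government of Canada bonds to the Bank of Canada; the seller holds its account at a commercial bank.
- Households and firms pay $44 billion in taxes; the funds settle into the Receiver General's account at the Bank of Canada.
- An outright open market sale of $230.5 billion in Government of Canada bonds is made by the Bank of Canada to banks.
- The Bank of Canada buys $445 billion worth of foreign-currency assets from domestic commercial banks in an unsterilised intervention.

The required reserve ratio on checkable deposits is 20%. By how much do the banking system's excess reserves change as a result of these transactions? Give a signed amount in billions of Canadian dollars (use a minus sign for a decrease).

Asset purchase (from non-banks) $353 billion: reserves +$353B, deposits +$353B.
Government account inflow $44 billion: reserves −$44B, deposits −$44B.
OMO sale (to banks) $230.5 billion: reserves −$230.5B, deposits 0.
FX purchase $445 billion: reserves +$445B, deposits 0.
Totals: Δreserves = +$523.5B, Δdeposits = +$309B.
Δrequired reserves = 20% × +$309B = +$61.8B.
Δexcess reserves = Δreserves − Δrequired = +$523.5B − (+$61.8B) = +$461.7 billion.

+$461.7 billion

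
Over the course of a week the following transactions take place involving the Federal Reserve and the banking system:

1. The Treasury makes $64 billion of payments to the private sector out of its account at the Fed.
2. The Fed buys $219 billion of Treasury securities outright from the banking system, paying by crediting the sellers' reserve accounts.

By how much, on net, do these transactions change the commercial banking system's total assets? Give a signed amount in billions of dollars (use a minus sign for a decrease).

Fed balance sheet:
  Assets:      Securities +$219B
  Liabilities: Bank reserves +$283B, Government deposits −$64B
Commercial banking system:
  Assets:      Reserves at CB +$283B, Securities −$219B
  Liabilities: Checkable deposits +$64B
Change in total bank assets = +$64 billion.

+$64 billion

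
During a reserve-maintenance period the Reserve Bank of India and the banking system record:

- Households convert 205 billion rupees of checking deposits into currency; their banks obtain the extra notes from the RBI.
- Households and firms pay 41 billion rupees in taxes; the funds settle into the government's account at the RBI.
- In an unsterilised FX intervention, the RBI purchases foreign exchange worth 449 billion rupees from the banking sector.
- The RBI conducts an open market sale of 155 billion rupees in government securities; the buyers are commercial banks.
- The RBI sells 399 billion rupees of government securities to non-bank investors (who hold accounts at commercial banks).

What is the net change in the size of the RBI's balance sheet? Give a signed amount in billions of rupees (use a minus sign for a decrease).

Currency withdrawal 205 billion rupees: only the composition of liabilities changes → 0.
Government account inflow 41 billion rupees: only the composition of liabilities changes → 0.
FX purchase 449 billion rupees: an RBI asset is acquired → +449B.
OMO sale (to banks) 155 billion rupees: an RBI asset is shed → −155B.
Asset sale (to non-banks) 399 billion rupees: an RBI asset is shed → −399B.
Net: 0 + 0 + 449 − 155 − 399 = -105 billion.

-105 billion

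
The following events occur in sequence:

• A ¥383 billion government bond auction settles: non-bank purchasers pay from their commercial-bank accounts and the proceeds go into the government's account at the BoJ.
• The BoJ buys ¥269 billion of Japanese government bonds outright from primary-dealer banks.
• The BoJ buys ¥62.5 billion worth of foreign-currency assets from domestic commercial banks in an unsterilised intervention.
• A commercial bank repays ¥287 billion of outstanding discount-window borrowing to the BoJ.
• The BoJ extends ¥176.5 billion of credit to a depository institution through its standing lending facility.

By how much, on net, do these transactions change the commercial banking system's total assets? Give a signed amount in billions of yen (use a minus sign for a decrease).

Government account inflow ¥383 billion: bank balance sheets shrink → −¥383B.
OMO purchase (from banks) ¥269 billion: just an asset swap on bank balance sheets → 0.
FX purchase ¥62.5 billion: just an asset swap on bank balance sheets → 0.
Discount-window repayment ¥287 billion: bank balance sheets shrink → −¥287B.
Discount-window loan ¥176.5 billion: bank balance sheets expand → +¥176.5B.
Net: −383 + 0 + 0 − 287 + 176.5 = -¥493.5 billion.

-¥493.5 billion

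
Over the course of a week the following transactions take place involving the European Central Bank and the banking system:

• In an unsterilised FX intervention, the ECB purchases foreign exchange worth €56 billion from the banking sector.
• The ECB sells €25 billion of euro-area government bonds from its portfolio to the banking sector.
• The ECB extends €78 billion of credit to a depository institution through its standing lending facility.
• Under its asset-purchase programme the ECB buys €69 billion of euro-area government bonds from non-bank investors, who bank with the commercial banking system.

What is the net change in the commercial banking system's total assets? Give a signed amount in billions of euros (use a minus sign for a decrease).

+€147 billion

ECB balance sheet:
  Assets:      Securities +€44B, Loans to banks +€78B, Foreign assets +€56B
  Liabilities: Bank reserves +€178B
Commercial banking system:
  Assets:      Reserves at CB +€178B, Securities +€25B, Foreign assets −€56B
  Liabilities: Checkable deposits +€69B, Borrowings from CB +€78B
Change in total bank assets = +€147 billion.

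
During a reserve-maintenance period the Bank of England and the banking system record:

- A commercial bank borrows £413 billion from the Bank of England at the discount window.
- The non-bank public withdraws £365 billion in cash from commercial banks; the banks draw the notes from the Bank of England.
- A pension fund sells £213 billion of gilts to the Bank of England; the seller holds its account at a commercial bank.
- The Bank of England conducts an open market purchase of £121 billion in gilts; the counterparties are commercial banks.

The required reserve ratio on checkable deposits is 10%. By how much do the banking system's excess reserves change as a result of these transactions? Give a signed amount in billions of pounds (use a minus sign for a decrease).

Discount-window loan £413 billion: reserves +£413B, deposits 0.
Currency withdrawal £365 billion: reserves −£365B, deposits −£365B.
Asset purchase (from non-banks) £213 billion: reserves +£213B, deposits +£213B.
OMO purchase (from banks) £121 billion: reserves +£121B, deposits 0.
Totals: Δreserves = +£382B, Δdeposits = −£152B.
Δrequired reserves = 10% × −£152B = −£15.2B.
Δexcess reserves = Δreserves − Δrequired = +£382B − (−£15.2B) = +£397.2 billion.

+£397.2 billion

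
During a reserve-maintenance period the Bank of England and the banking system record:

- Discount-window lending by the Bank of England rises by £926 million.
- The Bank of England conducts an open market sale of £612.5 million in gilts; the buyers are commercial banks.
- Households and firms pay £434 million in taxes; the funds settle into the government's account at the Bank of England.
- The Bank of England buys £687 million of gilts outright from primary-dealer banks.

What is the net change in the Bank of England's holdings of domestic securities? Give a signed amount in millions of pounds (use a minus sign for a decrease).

Discount-window loan £926 million: the Bank of England's securities portfolio is untouched → 0.
OMO sale (to banks) £612.5 million: securities removed from the Bank of England's portfolio → −£612.5M.
Government account inflow £434 million: the Bank of England's securities portfolio is untouched → 0.
OMO purchase (from banks) £687 million: securities added to the Bank of England's portfolio → +£687M.
Net: 0 − 612.5 + 0 + 687 = +£74.5 million.

+£74.5 million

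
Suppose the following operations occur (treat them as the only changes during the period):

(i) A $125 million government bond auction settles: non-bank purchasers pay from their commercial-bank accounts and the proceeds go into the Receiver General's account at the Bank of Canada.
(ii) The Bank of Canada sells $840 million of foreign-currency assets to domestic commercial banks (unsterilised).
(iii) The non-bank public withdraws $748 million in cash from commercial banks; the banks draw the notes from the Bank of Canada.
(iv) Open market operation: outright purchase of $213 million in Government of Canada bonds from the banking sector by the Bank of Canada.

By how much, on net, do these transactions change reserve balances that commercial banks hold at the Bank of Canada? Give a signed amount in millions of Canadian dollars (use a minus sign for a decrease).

Government account inflow $125 million: funds move from bank reserves into the government account → −$125M.
FX sale $840 million: the buying banks pay out of their reserve balances → −$840M.
Currency withdrawal $748 million: banks swap reserves for currency → −$748M.
OMO purchase (from banks) $213 million: the Bank of Canada pays by crediting reserve accounts → +$213M.
Net: −125 − 840 − 748 + 213 = -$1500 million.

-$1500 million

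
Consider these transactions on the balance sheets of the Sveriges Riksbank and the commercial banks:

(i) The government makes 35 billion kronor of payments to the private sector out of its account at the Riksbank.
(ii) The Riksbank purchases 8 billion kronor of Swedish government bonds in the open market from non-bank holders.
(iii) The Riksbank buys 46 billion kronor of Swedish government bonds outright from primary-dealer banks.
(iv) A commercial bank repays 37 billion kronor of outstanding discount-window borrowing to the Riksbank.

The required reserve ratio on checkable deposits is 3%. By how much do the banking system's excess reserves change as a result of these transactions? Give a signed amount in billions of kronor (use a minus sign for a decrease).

+50.71 billion

Government spending 35 billion kronor: reserves +35B, deposits +35B.
Asset purchase (from non-banks) 8 billion kronor: reserves +8B, deposits +8B.
OMO purchase (from banks) 46 billion kronor: reserves +46B, deposits 0.
Discount-window repayment 37 billion kronor: reserves −37B, deposits 0.
Totals: Δreserves = +52B, Δdeposits = +43B.
Δrequired reserves = 3% × +43B = +1.29B.
Δexcess reserves = Δreserves − Δrequired = +52B − (+1.29B) = +50.71 billion.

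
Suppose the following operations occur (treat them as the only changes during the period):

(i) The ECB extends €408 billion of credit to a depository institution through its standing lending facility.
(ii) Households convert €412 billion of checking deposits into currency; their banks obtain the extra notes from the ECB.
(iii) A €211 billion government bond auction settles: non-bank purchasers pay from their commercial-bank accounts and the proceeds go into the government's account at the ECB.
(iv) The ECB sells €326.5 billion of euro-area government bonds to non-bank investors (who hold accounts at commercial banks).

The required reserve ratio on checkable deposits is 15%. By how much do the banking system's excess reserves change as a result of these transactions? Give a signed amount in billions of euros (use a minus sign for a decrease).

-€399.075 billion

Discount-window loan €408 billion: reserves +€408B, deposits 0.
Currency withdrawal €412 billion: reserves −€412B, deposits −€412B.
Government account inflow €211 billion: reserves −€211B, deposits −€211B.
Asset sale (to non-banks) €326.5 billion: reserves −€326.5B, deposits −€326.5B.
Totals: Δreserves = −€541.5B, Δdeposits = −€949.5B.
Δrequired reserves = 15% × −€949.5B = −€142.425B.
Δexcess reserves = Δreserves − Δrequired = −€541.5B − (−€142.425B) = -€399.075 billion.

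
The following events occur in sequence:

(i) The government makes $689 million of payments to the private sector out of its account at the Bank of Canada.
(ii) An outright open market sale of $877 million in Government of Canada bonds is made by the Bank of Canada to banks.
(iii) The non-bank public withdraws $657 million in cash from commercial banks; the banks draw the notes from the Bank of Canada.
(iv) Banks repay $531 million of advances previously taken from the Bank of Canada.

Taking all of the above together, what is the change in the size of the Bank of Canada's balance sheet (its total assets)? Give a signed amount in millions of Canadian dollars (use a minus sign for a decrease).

-$1408 million

Government spending $689 million: only the composition of liabilities changes → 0.
OMO sale (to banks) $877 million: a Bank of Canada asset is shed → −$877M.
Currency withdrawal $657 million: only the composition of liabilities changes → 0.
Discount-window repayment $531 million: a Bank of Canada asset is shed → −$531M.
Net: 0 − 877 + 0 − 531 = -$1408 million.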